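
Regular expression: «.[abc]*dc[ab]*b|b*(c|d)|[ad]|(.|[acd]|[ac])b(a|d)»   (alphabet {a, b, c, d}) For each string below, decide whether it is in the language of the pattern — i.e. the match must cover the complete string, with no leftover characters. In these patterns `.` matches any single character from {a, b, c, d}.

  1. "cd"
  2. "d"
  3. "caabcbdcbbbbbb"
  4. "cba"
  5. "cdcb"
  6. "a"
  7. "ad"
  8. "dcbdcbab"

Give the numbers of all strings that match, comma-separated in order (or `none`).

2, 3, 4, 5, 6, 8

1 → no match
2 → match
3 → match
4 → match
5 → match
6 → match
7 → no match
8 → match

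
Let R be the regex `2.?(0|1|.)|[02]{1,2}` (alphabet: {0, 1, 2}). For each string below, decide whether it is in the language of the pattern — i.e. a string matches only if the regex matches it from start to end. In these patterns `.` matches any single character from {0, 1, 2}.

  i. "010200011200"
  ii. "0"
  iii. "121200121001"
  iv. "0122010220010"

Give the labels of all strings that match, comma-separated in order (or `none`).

ii

i → no match
ii → match
iii → no match
iv → no match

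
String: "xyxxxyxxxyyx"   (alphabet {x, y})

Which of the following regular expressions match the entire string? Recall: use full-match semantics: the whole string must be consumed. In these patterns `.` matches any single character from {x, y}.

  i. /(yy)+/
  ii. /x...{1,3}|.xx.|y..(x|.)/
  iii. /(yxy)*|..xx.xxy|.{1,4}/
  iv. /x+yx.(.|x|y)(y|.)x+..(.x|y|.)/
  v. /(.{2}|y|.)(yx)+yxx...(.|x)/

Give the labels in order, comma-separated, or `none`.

i → no match — must start with "yy"
ii → no match
iii → no match
iv → match
v → no match

iv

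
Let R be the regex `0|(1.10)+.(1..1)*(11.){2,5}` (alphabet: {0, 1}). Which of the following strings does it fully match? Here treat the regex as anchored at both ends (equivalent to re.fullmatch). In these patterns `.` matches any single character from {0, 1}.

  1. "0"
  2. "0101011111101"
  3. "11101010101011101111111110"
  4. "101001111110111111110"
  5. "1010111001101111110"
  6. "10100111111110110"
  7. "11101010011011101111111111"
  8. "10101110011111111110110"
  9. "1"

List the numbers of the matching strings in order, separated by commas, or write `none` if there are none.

1 → match
2 → no match
3 → match
4 → match
5 → match
6 → match
7 → match
8 → match
9 → no match

1, 3, 4, 5, 6, 7, 8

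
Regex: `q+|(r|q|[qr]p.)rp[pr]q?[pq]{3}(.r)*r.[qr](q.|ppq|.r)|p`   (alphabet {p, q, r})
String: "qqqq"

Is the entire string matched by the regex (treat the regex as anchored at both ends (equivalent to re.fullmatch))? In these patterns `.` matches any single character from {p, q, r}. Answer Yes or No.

Yes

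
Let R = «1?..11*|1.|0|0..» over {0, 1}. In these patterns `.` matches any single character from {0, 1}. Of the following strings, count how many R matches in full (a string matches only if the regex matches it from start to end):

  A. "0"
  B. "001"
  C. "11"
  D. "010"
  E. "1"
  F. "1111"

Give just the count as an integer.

A → match
B → match
C → match
D → match
E → no match
F → match
Total matched: 5

5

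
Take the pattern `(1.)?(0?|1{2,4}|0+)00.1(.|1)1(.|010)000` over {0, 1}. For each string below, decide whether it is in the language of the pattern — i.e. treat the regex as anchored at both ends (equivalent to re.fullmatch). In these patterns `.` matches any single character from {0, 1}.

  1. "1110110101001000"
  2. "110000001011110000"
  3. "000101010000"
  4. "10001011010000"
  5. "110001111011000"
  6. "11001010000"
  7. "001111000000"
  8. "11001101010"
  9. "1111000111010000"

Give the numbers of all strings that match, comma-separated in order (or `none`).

3, 9

1 → no match
2 → no match
3 → match
4 → no match
5 → no match
6 → no match
7 → no match
8 → no match — must end with "000"
9 → match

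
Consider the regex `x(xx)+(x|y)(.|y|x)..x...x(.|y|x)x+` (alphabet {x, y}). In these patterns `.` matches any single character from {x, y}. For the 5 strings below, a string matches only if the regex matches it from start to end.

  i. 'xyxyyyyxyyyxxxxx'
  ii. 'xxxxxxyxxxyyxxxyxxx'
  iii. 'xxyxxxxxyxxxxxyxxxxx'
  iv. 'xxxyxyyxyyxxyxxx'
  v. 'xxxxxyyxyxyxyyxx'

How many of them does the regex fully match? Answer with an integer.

i → no match — must start with 'xxx'
ii → no match
iii → no match — must start with 'xxx'
iv → match
v → no match
Total matched: 1

1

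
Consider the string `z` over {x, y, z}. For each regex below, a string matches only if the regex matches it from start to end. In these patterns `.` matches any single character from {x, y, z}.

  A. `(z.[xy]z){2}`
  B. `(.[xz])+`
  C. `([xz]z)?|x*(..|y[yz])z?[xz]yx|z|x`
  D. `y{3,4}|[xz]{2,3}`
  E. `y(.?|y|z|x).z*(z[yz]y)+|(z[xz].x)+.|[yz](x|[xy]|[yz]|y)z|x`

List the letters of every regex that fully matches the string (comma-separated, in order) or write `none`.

A → no match
B → no match
C → match
D → no match
E → no match

C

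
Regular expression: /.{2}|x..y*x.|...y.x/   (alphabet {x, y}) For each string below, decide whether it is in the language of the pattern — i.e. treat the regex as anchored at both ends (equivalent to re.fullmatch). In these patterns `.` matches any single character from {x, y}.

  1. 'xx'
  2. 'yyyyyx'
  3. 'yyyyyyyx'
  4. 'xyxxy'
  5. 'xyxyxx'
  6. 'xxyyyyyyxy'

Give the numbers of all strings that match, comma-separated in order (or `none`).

1, 2, 4, 5, 6

1 → match
2 → match
3 → no match
4 → match
5 → match
6 → match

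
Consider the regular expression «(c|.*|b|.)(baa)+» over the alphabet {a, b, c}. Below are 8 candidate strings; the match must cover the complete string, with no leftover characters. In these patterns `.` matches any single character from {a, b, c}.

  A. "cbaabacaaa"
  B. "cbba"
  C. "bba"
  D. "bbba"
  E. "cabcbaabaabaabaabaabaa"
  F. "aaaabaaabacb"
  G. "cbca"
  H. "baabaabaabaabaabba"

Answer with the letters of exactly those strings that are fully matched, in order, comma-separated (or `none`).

E

A → no match — must end with "baa"
B → no match — must end with "baa"
C → no match — must end with "baa"
D → no match — must end with "baa"
E → match
F → no match — must end with "baa"
G → no match — must end with "baa"
H → no match — must end with "baa"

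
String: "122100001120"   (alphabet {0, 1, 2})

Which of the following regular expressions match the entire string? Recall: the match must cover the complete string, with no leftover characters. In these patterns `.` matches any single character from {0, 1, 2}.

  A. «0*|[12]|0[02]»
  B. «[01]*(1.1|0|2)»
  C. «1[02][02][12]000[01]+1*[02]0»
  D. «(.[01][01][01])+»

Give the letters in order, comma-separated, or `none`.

A → no match
B → no match
C → match
D → no match

C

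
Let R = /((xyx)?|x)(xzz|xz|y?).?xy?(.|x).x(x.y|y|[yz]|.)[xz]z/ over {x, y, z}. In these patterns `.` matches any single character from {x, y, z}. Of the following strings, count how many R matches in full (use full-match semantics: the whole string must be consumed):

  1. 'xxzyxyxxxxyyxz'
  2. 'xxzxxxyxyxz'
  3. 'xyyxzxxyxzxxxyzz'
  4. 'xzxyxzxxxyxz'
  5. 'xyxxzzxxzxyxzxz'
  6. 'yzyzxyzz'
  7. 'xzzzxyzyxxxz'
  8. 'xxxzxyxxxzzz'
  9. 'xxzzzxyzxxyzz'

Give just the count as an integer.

5

1 → match
2 → match
3 → no match
4 → match
5 → no match
6 → no match
7 → match
8 → no match
9 → match
Total matched: 5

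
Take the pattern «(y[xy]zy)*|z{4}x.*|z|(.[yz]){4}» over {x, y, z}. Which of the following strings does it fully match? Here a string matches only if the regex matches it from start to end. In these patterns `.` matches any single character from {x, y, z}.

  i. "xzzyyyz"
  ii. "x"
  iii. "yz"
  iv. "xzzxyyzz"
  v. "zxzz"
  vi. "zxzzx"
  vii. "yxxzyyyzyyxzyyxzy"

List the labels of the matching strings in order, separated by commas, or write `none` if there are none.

i → no match
ii → no match
iii → no match
iv → no match
v → no match
vi → no match
vii → no match

none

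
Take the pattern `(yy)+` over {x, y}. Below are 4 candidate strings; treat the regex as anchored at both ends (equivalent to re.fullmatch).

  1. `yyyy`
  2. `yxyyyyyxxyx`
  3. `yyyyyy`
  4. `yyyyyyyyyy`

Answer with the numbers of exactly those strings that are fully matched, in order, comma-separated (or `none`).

1. `yyyy` → match
2. `yxyyyyyxxyx` → no match — must start with `yy`
3. `yyyyyy` → match
4. `yyyyyyyyyy` → match

1, 3, 4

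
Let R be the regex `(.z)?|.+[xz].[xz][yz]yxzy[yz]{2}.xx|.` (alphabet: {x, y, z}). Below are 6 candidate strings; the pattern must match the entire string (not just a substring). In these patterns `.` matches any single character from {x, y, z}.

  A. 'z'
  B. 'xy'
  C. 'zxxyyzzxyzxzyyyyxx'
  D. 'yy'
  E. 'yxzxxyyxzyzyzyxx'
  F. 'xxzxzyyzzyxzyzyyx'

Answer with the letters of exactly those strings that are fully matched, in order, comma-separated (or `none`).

A. 'z' → match
B. 'xy' → no match
C → no match
D. 'yy' → no match
E → no match
F → no match

A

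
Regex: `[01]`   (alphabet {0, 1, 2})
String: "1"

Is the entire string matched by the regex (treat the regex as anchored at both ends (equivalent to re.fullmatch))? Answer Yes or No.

Yes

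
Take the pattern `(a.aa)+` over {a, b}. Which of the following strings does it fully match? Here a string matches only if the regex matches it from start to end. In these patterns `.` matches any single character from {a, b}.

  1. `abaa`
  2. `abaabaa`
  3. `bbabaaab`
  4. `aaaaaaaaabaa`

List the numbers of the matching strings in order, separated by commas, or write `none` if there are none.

1 → match
2 → no match
3 → no match — must start with `a`
4 → match

1, 4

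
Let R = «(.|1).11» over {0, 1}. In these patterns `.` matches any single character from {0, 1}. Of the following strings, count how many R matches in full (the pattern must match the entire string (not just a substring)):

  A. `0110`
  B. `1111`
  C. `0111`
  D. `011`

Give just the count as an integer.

2

A → no match — must end with `11`
B → match
C → match
D → no match
Total matched: 2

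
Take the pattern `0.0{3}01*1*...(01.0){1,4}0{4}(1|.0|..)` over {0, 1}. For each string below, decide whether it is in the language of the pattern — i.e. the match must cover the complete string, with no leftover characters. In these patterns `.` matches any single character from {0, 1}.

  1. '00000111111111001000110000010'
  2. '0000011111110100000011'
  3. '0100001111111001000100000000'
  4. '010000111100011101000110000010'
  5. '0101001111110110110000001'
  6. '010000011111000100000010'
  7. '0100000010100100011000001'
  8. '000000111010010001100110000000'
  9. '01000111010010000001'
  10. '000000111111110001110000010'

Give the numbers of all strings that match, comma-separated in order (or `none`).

1 → no match
2 → no match
3 → match
4 → no match
5 → no match
6 → no match
7 → no match
8 → match
9 → no match
10 → no match

3, 8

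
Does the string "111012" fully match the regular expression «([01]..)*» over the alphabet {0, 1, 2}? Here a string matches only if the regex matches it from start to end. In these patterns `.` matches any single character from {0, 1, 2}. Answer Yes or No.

Yes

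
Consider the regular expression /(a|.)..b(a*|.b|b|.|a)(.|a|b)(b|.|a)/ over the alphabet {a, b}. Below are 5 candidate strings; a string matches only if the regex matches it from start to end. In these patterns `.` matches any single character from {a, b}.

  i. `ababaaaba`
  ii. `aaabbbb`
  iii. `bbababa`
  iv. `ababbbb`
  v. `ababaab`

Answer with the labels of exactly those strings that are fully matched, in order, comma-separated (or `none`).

i, ii, iii, iv, v

i → match
ii → match
iii → match
iv → match
v → match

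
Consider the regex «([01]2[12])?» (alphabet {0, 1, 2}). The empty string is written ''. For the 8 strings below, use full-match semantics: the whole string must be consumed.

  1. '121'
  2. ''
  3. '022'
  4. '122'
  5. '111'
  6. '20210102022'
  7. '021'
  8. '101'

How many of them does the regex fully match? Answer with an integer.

1 → match
2 → match
3 → match
4 → match
5 → no match
6 → no match
7 → match
8 → no match
Total matched: 5

5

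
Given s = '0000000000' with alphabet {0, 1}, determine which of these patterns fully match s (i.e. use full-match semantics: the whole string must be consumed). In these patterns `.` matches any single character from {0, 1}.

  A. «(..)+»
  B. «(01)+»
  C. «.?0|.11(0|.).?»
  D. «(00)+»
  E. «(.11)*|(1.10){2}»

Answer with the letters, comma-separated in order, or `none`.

A, D

A → match
B → no match — must start with '01'
C → no match
D → match
E → no match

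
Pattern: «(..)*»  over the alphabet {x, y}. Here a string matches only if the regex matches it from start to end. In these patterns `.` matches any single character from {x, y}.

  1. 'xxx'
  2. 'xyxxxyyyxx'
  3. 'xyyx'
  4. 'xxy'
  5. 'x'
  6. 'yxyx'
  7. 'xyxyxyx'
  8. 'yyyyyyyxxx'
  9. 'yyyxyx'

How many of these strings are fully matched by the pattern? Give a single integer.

5

1 → no match
2 → match
3 → match
4 → no match
5 → no match
6 → match
7 → no match
8 → match
9 → match
Total matched: 5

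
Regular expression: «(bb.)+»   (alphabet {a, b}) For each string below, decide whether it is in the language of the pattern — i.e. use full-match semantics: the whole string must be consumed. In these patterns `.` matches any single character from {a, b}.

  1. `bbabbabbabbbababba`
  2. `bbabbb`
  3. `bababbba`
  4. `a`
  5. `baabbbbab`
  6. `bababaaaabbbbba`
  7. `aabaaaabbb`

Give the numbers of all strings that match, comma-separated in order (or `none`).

2

1 → no match
2 → match
3 → no match — must start with `bb`
4 → no match — must start with `bb`
5 → no match — must start with `bb`
6 → no match — must start with `bb`
7 → no match — must start with `bb`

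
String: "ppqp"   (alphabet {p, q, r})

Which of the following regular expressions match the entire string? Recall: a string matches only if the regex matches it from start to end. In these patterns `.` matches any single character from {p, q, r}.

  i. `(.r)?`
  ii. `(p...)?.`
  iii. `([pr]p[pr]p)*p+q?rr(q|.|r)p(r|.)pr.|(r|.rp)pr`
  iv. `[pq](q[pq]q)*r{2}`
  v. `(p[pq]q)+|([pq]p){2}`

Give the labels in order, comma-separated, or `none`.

i → no match
ii → no match
iii → no match
iv → no match — must end with "r"
v → match

v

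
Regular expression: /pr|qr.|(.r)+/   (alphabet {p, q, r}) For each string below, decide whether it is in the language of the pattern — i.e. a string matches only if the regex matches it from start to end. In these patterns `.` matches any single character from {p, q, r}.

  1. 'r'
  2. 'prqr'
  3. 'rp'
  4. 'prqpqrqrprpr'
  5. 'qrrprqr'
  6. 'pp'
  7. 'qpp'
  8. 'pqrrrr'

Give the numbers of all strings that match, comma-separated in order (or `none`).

2

1. 'r' → no match
2. 'prqr' → match
3. 'rp' → no match
4. 'prqpqrqrprpr' → no match
5. 'qrrprqr' → no match
6. 'pp' → no match
7. 'qpp' → no match
8. 'pqrrrr' → no match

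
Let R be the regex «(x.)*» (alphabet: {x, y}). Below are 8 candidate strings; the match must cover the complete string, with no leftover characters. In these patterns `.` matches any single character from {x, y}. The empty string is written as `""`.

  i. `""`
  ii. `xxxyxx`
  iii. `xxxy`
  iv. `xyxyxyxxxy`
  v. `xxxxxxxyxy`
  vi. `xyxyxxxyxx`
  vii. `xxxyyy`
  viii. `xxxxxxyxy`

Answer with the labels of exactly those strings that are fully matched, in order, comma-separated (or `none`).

i, ii, iii, iv, v, vi

i → match
ii → match
iii → match
iv → match
v → match
vi → match
vii → no match
viii → no match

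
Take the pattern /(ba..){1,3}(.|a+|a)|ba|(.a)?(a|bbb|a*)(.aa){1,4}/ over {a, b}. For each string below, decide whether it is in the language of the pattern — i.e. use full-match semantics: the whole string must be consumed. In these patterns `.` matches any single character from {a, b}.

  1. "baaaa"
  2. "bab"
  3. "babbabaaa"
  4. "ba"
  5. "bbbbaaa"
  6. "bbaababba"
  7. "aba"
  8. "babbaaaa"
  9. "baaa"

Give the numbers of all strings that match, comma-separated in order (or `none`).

1, 4, 8

1. "baaaa" → match
2. "bab" → no match
3. "babbabaaa" → no match
4. "ba" → match
5. "bbbbaaa" → no match
6. "bbaababba" → no match
7. "aba" → no match
8. "babbaaaa" → match
9. "baaa" → no match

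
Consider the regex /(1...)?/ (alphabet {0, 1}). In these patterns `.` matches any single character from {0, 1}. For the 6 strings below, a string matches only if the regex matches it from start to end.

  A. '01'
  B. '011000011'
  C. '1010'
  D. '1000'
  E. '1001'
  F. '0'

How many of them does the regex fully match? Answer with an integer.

A → no match
B → no match
C → match
D → match
E → match
F → no match
Total matched: 3

3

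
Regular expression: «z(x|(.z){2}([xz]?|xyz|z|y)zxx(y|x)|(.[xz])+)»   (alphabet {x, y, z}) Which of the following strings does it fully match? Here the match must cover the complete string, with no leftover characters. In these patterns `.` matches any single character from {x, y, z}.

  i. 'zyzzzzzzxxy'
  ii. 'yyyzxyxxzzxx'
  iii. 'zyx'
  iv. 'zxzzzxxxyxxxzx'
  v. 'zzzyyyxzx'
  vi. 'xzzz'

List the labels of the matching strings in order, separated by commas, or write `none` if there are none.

i → no match
ii → no match — must start with 'z'
iii → match
iv → no match
v → no match
vi → no match — must start with 'z'

iii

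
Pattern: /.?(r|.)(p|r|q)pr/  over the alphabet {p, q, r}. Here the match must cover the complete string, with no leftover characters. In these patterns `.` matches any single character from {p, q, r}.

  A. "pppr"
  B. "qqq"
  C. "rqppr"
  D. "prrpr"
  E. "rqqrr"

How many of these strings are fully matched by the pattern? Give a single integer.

3

A → match
B → no match — must end with "pr"
C → match
D → match
E → no match — must end with "pr"
Total matched: 3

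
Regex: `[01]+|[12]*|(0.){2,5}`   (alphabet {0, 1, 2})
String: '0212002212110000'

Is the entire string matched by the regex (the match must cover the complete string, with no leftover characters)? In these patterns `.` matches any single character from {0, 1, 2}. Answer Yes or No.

No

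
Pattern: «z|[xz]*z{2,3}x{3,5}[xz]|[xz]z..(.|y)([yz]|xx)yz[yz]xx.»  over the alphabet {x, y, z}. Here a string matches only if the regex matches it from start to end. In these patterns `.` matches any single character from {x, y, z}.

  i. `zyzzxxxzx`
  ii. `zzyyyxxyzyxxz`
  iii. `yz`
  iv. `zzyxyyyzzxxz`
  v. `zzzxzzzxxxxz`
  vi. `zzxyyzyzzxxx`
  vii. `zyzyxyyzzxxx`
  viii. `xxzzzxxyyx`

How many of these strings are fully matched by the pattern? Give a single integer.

i → no match
ii → match
iii → no match
iv → match
v → match
vi → match
vii → no match
viii → no match
Total matched: 4

4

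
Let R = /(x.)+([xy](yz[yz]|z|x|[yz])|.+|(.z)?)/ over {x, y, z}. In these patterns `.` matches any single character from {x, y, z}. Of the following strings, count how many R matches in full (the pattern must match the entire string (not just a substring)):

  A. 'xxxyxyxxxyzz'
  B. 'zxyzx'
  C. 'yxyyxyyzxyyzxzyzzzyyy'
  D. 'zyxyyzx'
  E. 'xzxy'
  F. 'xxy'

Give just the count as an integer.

3

A. 'xxxyxyxxxyzz' → match
B. 'zxyzx' → no match — must start with 'x'
C → no match — must start with 'x'
D. 'zyxyyzx' → no match — must start with 'x'
E. 'xzxy' → match
F. 'xxy' → match
Total matched: 3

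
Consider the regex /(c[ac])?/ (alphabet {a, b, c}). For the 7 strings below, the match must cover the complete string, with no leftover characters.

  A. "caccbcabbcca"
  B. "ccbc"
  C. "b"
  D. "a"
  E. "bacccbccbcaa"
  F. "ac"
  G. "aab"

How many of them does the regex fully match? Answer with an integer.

0

A → no match
B → no match
C → no match
D → no match
E → no match
F → no match
G → no match
Total matched: 0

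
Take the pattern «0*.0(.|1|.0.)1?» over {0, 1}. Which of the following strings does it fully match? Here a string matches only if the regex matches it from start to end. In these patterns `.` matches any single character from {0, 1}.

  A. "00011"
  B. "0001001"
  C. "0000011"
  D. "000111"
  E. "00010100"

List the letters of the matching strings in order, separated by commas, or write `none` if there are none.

A, B, C, E

A → match
B → match
C → match
D → no match
E → match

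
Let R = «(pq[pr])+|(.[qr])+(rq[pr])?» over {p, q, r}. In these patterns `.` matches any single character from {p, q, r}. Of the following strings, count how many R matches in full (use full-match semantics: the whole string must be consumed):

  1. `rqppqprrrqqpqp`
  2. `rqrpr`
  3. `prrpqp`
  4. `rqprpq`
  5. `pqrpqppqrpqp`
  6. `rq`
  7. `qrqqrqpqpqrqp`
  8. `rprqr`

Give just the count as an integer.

4

1 → no match
2 → no match
3 → no match
4 → match
5 → match
6 → match
7 → match
8 → no match
Total matched: 4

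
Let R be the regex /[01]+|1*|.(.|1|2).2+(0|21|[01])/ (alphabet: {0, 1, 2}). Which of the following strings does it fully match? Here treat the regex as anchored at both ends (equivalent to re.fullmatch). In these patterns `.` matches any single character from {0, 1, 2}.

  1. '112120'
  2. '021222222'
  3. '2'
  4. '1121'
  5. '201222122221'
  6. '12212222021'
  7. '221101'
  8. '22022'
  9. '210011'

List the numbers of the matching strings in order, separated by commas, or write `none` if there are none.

1 → no match
2 → no match
3 → no match
4 → no match
5 → no match
6 → no match
7 → no match
8 → no match
9 → no match

none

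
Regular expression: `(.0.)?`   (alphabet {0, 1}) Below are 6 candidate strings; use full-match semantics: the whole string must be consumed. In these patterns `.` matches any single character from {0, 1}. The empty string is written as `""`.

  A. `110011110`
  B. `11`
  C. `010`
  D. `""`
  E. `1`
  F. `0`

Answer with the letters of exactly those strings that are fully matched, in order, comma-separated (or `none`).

D

A → no match
B → no match
C → no match
D → match
E → no match
F → no match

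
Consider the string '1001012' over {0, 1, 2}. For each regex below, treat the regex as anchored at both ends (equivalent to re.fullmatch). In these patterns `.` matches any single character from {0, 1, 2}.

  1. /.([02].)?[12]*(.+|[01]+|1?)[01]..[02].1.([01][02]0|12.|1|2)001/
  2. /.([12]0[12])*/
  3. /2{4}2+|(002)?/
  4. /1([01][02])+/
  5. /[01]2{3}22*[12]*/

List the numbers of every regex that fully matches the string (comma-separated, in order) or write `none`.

4

1 → no match — must end with '001'
2 → no match
3 → no match
4 → match
5 → no match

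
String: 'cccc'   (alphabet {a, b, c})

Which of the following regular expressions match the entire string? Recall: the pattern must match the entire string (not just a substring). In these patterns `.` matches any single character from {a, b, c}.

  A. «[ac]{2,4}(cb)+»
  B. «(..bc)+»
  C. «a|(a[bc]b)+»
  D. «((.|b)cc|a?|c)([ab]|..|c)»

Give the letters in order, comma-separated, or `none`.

A → no match — must end with 'cb'
B → no match — must end with 'bc'
C → no match — must start with 'a'
D → match

D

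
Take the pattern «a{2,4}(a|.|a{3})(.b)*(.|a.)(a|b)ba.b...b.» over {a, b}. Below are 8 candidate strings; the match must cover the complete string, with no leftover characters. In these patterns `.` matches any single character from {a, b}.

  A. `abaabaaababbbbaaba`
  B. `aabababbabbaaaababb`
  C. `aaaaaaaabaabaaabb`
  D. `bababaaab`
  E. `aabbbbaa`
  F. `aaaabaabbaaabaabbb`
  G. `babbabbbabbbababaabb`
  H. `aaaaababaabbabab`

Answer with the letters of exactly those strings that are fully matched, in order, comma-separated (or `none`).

C

A → no match
B → no match
C → match
D → no match — must start with `a`
E → no match
F → no match
G → no match — must start with `a`
H → no match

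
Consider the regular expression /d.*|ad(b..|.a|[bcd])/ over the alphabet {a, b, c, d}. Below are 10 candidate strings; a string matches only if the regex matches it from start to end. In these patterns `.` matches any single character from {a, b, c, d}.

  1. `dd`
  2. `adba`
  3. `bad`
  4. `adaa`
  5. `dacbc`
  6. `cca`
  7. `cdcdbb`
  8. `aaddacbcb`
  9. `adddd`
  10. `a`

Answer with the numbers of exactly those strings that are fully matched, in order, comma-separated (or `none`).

1 → match
2 → match
3 → no match
4 → match
5 → match
6 → no match
7 → no match
8 → no match
9 → no match
10 → no match

1, 2, 4, 5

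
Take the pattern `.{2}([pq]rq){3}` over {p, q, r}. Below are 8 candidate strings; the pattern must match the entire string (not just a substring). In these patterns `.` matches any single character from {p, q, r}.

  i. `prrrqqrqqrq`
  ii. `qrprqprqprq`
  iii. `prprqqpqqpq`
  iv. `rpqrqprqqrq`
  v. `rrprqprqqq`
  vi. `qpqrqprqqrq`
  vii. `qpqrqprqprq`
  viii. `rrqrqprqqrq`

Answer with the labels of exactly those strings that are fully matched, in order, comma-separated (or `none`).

i → no match
ii → match
iii → no match — must end with `rq`
iv → match
v → no match — must end with `rq`
vi → match
vii → match
viii → match

ii, iv, vi, vii, viii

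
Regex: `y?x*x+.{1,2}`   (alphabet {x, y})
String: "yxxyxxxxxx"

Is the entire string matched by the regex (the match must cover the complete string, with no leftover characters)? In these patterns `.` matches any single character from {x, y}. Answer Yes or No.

No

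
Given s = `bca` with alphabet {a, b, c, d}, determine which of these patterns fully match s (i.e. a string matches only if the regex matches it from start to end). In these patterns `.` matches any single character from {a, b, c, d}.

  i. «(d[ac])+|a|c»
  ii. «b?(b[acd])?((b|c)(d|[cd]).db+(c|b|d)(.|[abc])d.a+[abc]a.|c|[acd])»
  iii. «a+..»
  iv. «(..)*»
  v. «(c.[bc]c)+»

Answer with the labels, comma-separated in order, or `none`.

ii

i → no match
ii → match
iii → no match — must start with `a`
iv → no match
v → no match — must start with `c`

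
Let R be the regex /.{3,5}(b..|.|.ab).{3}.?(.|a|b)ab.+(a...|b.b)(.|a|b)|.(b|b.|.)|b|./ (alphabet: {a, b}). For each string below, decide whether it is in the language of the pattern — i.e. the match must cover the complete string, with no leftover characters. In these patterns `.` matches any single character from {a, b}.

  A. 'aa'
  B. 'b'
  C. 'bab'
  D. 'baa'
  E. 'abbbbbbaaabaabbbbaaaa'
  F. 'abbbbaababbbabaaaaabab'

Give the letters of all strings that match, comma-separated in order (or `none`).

A, B, F

A → match
B → match
C → no match
D → no match
E → no match
F → match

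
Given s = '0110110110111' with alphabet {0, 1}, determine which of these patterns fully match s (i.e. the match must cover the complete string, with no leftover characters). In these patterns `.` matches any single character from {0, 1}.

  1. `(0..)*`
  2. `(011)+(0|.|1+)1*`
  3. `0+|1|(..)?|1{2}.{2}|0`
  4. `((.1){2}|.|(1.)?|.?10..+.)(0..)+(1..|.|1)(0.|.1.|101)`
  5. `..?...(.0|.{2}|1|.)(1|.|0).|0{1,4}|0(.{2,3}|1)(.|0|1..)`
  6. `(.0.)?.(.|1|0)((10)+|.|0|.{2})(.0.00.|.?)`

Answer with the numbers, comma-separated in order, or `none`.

2, 4

1 → no match
2 → match
3 → no match
4 → match
5 → no match
6 → no match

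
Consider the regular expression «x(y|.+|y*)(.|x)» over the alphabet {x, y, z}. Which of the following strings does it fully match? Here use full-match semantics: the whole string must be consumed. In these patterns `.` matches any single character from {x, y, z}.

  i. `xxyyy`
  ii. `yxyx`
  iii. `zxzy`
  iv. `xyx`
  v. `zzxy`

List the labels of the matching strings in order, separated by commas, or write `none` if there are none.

i. `xxyyy` → match
ii. `yxyx` → no match — must start with `x`
iii. `zxzy` → no match — must start with `x`
iv. `xyx` → match
v. `zzxy` → no match — must start with `x`

i, iv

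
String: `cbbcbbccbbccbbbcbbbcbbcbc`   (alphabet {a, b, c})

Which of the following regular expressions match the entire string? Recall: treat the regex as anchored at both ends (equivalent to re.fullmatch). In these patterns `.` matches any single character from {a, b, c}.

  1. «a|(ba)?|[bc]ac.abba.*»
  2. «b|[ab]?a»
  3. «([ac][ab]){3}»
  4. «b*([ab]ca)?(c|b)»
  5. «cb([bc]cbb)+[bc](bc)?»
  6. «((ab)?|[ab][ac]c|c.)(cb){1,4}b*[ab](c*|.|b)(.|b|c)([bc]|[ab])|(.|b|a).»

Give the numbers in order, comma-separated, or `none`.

5

1 → no match
2 → no match
3 → no match
4 → no match
5 → match
6 → no match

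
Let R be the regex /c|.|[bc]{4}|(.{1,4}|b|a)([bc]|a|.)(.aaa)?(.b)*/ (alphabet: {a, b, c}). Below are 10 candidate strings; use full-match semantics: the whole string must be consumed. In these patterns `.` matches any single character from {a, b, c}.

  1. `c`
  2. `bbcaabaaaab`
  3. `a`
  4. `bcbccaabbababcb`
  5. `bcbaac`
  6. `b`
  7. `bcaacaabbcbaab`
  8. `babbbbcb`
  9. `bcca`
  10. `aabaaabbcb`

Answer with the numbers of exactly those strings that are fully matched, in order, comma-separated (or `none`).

1, 2, 3, 6, 8, 9, 10

1. `c` → match
2. `bbcaabaaaab` → match
3. `a` → match
4 → no match
5. `bcbaac` → no match
6. `b` → match
7 → no match
8. `babbbbcb` → match
9. `bcca` → match
10. `aabaaabbcb` → match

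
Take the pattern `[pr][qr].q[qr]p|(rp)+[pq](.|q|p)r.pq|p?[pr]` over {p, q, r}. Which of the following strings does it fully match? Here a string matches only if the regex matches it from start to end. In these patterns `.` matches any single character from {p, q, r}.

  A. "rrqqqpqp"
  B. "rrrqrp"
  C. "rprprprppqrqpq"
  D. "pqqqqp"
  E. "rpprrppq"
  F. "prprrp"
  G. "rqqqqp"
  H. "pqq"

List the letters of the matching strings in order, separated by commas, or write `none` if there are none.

A → no match
B → match
C → match
D → match
E → match
F → no match
G → match
H → no match

B, C, D, E, G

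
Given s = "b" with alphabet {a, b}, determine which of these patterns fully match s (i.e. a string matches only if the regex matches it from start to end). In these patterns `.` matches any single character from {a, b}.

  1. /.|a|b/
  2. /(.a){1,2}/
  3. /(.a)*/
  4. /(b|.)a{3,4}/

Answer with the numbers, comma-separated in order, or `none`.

1 → match
2 → no match — must end with "a"
3 → no match
4 → no match — must end with "a"

1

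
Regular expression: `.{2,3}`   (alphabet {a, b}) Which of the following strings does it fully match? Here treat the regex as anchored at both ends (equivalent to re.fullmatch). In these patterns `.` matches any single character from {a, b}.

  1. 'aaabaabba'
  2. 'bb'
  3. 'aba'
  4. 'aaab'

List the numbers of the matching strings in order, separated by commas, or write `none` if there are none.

1. 'aaabaabba' → no match
2. 'bb' → match
3. 'aba' → match
4. 'aaab' → no match

2, 3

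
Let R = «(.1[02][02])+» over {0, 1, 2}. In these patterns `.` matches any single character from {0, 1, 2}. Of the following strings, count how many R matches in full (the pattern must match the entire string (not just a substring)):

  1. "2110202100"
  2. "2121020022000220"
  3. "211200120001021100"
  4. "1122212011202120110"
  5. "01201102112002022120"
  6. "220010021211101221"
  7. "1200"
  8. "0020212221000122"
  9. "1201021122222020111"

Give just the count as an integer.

0

1. "2110202100" → no match
2 → no match
3 → no match
4 → no match
5 → no match
6 → no match
7. "1200" → no match
8 → no match
9 → no match
Total matched: 0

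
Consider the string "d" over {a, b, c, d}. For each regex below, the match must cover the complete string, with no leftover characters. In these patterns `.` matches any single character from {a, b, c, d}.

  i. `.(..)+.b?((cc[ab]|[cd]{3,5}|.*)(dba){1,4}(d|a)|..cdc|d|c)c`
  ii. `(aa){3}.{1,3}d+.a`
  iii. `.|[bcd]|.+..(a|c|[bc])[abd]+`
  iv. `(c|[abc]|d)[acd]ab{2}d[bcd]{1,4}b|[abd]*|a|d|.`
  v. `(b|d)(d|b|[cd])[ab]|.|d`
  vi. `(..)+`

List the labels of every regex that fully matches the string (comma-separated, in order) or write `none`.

i → no match — must end with "c"
ii → no match — must start with "aa"
iii → match
iv → match
v → match
vi → no match

iii, iv, v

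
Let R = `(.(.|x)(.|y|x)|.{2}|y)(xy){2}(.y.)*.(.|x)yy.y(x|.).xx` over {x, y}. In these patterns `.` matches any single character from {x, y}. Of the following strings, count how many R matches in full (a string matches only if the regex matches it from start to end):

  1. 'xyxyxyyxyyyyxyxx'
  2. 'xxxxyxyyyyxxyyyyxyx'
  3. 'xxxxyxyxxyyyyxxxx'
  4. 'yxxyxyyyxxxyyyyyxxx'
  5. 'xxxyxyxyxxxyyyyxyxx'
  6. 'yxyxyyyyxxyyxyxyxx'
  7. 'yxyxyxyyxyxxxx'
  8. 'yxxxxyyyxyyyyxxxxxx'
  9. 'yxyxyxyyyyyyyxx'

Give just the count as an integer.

1 → match
2 → no match — must end with 'xx'
3 → match
4 → match
5 → match
6 → match
7 → no match
8 → no match
9 → match
Total matched: 6

6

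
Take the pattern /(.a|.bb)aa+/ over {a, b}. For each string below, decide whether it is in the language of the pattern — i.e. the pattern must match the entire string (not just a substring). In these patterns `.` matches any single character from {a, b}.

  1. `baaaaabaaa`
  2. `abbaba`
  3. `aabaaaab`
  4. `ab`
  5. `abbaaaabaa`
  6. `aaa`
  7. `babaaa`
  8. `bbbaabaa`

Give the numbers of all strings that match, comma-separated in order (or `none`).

1. `baaaaabaaa` → no match
2. `abbaba` → no match
3. `aabaaaab` → no match — must end with `a`
4. `ab` → no match — must end with `a`
5. `abbaaaabaa` → no match
6. `aaa` → no match
7. `babaaa` → no match
8. `bbbaabaa` → no match

none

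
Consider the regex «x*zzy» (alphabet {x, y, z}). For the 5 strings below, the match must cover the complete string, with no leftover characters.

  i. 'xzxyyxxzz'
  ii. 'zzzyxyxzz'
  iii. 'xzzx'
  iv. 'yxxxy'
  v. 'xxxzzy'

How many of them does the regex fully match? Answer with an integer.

i → no match — must end with 'zzy'
ii → no match — must end with 'zzy'
iii → no match — must end with 'zzy'
iv → no match — must end with 'zzy'
v → match
Total matched: 1

1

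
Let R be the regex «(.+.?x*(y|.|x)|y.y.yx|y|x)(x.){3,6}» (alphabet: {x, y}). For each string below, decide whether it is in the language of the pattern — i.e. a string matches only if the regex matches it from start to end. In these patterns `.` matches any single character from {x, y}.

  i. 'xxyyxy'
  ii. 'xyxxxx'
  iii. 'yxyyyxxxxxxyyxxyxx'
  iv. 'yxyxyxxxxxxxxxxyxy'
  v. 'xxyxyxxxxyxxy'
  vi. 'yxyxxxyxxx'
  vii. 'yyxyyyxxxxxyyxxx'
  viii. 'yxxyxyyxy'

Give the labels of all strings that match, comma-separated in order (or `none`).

iv

i → no match
ii → no match
iii → no match
iv → match
v → no match
vi → no match
vii → no match
viii → no match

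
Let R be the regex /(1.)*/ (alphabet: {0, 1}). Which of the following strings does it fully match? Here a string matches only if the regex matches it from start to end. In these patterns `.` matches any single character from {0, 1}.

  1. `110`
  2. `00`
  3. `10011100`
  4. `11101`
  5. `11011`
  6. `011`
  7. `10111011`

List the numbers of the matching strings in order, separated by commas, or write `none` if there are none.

1 → no match
2 → no match
3 → no match
4 → no match
5 → no match
6 → no match
7 → match

7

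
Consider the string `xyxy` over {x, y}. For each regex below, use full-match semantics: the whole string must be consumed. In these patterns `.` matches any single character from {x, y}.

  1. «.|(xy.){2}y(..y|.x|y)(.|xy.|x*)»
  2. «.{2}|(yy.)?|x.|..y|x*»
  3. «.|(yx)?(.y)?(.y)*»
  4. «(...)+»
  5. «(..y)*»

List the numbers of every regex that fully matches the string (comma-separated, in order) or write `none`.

3

1 → no match
2 → no match
3 → match
4 → no match
5 → no match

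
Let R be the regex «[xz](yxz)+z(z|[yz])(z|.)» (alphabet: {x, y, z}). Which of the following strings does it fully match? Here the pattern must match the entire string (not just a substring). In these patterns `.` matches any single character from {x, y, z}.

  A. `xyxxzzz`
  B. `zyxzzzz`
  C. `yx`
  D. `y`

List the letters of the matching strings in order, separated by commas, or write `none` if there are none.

A → no match
B → match
C → no match
D → no match

B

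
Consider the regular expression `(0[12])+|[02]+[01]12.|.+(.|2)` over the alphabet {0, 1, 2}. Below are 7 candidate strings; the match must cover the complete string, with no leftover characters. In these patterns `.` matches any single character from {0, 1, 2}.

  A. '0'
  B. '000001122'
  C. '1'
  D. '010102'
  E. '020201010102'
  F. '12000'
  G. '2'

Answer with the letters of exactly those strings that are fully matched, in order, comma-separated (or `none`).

B, D, E, F

A → no match
B → match
C → no match
D → match
E → match
F → match
G → no match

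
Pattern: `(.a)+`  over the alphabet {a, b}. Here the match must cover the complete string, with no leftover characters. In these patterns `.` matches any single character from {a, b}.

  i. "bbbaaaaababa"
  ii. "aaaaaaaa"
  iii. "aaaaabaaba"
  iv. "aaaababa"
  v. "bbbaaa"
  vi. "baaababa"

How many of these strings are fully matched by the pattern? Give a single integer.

i. "bbbaaaaababa" → no match
ii. "aaaaaaaa" → match
iii. "aaaaabaaba" → no match
iv. "aaaababa" → match
v. "bbbaaa" → no match
vi. "baaababa" → match
Total matched: 3

3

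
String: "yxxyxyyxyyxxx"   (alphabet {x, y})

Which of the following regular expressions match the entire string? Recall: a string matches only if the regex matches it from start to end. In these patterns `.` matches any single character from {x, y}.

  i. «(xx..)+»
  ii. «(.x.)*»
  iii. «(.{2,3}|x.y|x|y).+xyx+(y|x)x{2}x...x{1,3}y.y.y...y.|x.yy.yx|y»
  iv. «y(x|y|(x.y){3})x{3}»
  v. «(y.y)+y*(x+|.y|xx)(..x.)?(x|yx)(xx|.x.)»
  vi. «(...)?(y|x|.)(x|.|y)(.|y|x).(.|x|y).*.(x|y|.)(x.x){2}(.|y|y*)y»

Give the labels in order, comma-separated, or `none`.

i → no match — must start with "xx"
ii → no match
iii → no match
iv → match
v → no match
vi → no match — must end with "y"

iv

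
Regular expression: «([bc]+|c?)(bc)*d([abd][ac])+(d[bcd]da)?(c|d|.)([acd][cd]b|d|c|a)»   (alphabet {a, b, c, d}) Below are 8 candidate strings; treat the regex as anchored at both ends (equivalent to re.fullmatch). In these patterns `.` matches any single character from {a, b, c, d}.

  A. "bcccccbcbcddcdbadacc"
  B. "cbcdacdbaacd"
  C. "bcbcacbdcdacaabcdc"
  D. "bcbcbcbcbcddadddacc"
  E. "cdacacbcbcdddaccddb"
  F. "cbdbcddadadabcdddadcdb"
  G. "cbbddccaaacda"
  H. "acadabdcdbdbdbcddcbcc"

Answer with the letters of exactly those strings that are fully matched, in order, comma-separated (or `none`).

D

A → no match
B → no match
C → no match
D → match
E → no match
F → no match
G → no match
H → no match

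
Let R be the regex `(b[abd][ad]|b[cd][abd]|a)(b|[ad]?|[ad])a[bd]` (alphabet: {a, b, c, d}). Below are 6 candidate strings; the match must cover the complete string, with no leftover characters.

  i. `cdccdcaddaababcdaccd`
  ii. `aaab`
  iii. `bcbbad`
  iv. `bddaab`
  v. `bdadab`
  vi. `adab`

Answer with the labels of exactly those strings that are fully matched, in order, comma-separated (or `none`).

i → no match
ii → match
iii → match
iv → match
v → match
vi → match

ii, iii, iv, v, vi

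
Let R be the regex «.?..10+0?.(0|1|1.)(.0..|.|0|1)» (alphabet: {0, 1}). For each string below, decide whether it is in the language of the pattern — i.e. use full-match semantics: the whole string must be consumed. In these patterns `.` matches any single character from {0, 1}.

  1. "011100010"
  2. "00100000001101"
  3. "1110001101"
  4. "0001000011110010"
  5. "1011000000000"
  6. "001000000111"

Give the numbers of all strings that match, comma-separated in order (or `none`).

1 → match
2 → match
3 → match
4 → no match
5 → match
6 → match

1, 2, 3, 5, 6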